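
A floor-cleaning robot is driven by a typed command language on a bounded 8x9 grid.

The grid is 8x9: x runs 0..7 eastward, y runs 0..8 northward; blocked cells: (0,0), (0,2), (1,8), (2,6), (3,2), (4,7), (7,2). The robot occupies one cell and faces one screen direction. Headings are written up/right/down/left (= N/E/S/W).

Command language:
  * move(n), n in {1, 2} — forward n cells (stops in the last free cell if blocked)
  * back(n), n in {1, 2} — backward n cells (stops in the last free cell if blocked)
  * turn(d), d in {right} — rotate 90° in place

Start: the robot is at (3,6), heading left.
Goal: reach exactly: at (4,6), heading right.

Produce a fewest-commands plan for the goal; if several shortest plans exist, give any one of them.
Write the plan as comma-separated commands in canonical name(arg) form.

turn(right), turn(right), move(1)

begin: at (3,6), heading left
1. turn(right) → at (3,6), heading up
2. turn(right) → at (3,6), heading right
3. move(1) → at (4,6), heading right
nothing shorter than 3 reaches the goal.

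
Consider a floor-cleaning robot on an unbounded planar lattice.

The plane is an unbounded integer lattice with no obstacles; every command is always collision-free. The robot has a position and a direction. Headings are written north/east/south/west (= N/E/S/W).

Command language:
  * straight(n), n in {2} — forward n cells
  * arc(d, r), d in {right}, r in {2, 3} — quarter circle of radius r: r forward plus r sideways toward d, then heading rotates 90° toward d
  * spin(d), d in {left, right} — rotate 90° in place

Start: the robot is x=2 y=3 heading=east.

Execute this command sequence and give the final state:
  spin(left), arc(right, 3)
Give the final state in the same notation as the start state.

start: x=2 y=3 heading=east
t=1 spin(left) ⇒ x=2 y=3 heading=north
t=2 arc(right, 3) ⇒ x=5 y=6 heading=east

x=5 y=6 heading=east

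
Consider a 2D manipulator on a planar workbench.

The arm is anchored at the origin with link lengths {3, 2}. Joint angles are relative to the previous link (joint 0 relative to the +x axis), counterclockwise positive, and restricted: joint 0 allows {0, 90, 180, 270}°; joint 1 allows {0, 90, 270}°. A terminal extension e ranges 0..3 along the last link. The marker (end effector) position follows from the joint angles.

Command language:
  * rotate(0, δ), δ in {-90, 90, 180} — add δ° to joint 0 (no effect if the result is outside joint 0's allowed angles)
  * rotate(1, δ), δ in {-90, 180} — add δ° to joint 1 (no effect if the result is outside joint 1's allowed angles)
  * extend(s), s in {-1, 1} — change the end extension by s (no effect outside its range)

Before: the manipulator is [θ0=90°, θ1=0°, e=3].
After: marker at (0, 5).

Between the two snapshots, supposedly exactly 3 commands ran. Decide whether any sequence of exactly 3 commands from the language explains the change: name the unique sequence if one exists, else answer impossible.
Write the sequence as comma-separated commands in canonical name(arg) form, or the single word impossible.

from: [θ0=90°, θ1=0°, e=3]
1. extend(-1) → [θ0=90°, θ1=0°, e=2]
2. extend(-1) → [θ0=90°, θ1=0°, e=1]
3. extend(-1) → [θ0=90°, θ1=0°, e=0]
no rival 3-sequence matches.

extend(-1), extend(-1), extend(-1)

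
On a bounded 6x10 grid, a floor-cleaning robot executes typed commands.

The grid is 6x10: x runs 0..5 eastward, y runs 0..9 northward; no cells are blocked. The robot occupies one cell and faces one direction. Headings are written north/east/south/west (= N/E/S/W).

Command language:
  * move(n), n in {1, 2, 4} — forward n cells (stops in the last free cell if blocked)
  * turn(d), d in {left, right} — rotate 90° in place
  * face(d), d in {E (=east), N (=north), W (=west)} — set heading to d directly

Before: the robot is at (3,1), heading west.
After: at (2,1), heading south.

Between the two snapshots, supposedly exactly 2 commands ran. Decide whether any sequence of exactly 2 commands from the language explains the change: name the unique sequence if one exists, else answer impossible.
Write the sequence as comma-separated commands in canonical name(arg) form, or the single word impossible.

move(1), turn(left)

key: position moved to (2,1) AND the heading swung to S — translation plus rotation needed
start: at (3,1), heading west
1. move(1) → at (2,1), heading west
2. turn(left) → at (2,1), heading south
no rival 2-sequence matches.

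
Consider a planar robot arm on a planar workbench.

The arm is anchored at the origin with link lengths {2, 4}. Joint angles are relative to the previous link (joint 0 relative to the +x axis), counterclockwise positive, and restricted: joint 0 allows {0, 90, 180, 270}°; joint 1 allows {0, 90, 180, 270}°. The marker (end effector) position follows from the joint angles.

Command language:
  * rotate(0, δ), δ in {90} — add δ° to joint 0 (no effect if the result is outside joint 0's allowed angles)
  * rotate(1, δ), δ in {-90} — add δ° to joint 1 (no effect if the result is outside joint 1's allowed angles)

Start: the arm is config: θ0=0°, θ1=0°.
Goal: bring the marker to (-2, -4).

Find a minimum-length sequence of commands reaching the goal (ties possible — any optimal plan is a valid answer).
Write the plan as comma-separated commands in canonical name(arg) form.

initial: config: θ0=0°, θ1=0°
[1] after rotate(0, 90): config: θ0=90°, θ1=0°
[2] after rotate(0, 90): config: θ0=180°, θ1=0°
[3] after rotate(1, -90): config: θ0=180°, θ1=270°
[4] after rotate(1, -90): config: θ0=180°, θ1=180°
[5] after rotate(1, -90): config: θ0=180°, θ1=90°
minimal: 5 command(s), checked below 5.

rotate(0, 90), rotate(0, 90), rotate(1, -90), rotate(1, -90), rotate(1, -90)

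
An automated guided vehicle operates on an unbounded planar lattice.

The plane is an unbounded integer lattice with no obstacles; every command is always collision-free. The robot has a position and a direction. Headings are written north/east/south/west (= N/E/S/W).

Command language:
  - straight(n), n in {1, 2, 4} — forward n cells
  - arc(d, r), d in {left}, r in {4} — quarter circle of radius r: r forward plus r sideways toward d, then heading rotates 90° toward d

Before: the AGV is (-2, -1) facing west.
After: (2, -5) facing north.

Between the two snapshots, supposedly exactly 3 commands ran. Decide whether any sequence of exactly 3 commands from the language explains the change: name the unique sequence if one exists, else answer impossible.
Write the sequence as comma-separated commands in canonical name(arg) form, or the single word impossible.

key: cell and facing (now N) both changed — the 3 commands mix motion and turning
from: (-2, -1) facing west
[1] after arc(left, 4): (-6, -5) facing south
[2] after arc(left, 4): (-2, -9) facing east
[3] after arc(left, 4): (2, -5) facing north
uniquely the one of 64 3-step routes that fits.

arc(left, 4), arc(left, 4), arc(left, 4)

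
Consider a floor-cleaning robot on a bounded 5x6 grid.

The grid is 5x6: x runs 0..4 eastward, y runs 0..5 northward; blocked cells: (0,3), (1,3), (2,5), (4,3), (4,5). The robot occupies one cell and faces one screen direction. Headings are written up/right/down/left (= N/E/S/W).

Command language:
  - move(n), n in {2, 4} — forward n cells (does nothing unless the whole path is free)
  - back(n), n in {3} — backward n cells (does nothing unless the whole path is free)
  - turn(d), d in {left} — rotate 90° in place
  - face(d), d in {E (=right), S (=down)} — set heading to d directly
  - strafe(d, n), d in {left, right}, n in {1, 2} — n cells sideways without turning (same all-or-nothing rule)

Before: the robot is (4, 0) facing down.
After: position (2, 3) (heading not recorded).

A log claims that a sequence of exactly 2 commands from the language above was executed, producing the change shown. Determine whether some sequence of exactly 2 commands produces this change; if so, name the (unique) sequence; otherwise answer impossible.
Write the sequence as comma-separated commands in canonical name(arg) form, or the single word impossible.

key: running back(3) before strafe(right, 2) would end elsewhere — order is forced
t0: (4, 0) facing down
t=1 strafe(right, 2) ⇒ (2, 0) facing down
t=2 back(3) ⇒ (2, 3) facing down
no rival 2-sequence matches.

strafe(right, 2), back(3)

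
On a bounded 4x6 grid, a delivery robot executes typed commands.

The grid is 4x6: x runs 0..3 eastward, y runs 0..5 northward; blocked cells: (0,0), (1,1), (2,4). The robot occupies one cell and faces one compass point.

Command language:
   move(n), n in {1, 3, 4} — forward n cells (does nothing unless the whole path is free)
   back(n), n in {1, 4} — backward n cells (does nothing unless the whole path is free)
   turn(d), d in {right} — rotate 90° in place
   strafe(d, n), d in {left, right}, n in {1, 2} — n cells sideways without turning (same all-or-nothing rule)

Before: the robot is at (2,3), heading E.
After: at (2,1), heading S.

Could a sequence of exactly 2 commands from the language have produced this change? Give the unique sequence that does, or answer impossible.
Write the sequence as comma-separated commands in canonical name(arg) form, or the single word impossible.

key: position moved to (2,1) AND the heading swung to S — translation plus rotation needed
begin: at (2,3), heading E
step 1 (strafe(right, 2)): at (2,1), heading E
step 2 (turn(right)): at (2,1), heading S
no rival 2-sequence matches.

strafe(right, 2), turn(right)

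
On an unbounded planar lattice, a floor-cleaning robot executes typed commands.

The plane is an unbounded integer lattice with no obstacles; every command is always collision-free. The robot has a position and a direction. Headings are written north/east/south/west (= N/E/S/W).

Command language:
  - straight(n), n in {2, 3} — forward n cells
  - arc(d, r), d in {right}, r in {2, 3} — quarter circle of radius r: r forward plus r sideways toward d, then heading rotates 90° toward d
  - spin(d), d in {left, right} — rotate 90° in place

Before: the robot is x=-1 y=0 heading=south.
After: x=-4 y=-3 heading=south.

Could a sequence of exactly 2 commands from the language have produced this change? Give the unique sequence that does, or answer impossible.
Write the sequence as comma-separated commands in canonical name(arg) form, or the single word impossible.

key: running spin(left) before arc(right, 3) would end elsewhere — order is forced
begin: x=-1 y=0 heading=south
step 1 (arc(right, 3)): x=-4 y=-3 heading=west
step 2 (spin(left)): x=-4 y=-3 heading=south
no other 2-command option fits: unique.

arc(right, 3), spin(left)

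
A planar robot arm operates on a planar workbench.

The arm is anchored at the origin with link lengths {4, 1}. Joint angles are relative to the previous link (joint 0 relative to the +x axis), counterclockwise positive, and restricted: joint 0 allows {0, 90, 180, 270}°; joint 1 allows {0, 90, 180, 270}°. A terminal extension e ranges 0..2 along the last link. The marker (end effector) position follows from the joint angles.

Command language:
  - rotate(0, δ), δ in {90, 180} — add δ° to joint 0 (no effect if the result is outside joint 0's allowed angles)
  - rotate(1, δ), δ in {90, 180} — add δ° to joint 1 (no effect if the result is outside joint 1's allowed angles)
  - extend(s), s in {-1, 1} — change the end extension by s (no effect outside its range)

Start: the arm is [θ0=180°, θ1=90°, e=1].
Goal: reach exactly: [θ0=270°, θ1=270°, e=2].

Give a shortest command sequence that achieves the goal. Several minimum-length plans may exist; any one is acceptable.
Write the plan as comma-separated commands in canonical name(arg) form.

initial: [θ0=180°, θ1=90°, e=1]
[1] after extend(1): [θ0=180°, θ1=90°, e=2]
[2] after rotate(1, 180): [θ0=180°, θ1=270°, e=2]
[3] after rotate(0, 90): [θ0=270°, θ1=270°, e=2]
nothing shorter than 3 reaches the goal.

extend(1), rotate(1, 180), rotate(0, 90)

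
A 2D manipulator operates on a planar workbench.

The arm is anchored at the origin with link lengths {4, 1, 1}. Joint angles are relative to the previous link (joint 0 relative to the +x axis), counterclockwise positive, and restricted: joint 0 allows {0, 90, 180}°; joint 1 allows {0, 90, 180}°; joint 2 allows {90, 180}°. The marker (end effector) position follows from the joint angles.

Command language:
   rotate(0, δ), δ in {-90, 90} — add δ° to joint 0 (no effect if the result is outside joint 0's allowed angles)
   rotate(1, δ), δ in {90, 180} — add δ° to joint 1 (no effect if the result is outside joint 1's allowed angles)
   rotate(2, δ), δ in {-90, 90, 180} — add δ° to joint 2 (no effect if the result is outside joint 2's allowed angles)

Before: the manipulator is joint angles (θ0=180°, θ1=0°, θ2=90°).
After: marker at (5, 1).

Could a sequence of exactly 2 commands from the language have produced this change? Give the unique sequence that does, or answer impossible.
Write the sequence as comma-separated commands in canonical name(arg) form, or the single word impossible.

t0: joint angles (θ0=180°, θ1=0°, θ2=90°)
t=1 rotate(0, -90) ⇒ joint angles (θ0=90°, θ1=0°, θ2=90°)
t=2 rotate(0, -90) ⇒ joint angles (θ0=0°, θ1=0°, θ2=90°)
no rival 2-sequence matches.

rotate(0, -90), rotate(0, -90)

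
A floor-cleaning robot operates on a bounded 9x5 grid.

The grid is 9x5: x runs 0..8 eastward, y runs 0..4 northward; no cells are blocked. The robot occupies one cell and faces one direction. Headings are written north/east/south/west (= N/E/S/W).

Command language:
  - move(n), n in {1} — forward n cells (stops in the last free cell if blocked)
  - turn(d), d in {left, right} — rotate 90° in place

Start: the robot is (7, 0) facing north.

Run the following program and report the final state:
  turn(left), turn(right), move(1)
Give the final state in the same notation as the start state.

initial: (7, 0) facing north
[1] after turn(left): (7, 0) facing west
[2] after turn(right): (7, 0) facing north
[3] after move(1): (7, 1) facing north

(7, 1) facing north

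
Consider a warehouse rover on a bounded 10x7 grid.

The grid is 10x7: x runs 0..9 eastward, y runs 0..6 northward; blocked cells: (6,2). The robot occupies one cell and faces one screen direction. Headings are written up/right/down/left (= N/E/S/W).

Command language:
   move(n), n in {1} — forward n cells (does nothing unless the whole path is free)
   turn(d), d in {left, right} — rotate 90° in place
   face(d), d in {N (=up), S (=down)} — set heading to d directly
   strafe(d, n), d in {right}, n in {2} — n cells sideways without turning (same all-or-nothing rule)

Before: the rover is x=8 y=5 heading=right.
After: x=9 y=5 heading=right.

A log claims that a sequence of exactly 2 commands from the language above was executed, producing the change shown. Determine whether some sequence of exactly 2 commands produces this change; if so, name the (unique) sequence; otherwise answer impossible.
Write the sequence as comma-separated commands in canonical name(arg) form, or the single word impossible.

move(1), move(1)

key: the second move(1) would leave the grid, so it does nothing
start: x=8 y=5 heading=right
1. move(1) → x=9 y=5 heading=right
2. move(1) → x=9 y=5 heading=right
all 36 alternatives checked — unique.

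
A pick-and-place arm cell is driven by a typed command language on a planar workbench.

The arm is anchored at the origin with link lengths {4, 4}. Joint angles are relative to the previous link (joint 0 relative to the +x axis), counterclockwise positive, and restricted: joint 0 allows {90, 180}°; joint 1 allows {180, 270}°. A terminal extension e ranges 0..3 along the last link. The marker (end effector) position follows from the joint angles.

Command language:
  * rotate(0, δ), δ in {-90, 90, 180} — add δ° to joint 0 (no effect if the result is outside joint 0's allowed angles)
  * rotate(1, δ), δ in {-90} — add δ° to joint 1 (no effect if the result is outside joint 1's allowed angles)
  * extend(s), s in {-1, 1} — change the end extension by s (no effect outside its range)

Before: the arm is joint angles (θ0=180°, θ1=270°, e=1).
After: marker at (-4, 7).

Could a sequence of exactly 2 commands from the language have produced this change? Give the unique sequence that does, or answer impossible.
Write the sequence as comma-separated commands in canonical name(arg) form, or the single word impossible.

extend(1), extend(1)

initial: joint angles (θ0=180°, θ1=270°, e=1)
1. extend(1) → joint angles (θ0=180°, θ1=270°, e=2)
2. extend(1) → joint angles (θ0=180°, θ1=270°, e=3)
all 36 alternatives checked — unique.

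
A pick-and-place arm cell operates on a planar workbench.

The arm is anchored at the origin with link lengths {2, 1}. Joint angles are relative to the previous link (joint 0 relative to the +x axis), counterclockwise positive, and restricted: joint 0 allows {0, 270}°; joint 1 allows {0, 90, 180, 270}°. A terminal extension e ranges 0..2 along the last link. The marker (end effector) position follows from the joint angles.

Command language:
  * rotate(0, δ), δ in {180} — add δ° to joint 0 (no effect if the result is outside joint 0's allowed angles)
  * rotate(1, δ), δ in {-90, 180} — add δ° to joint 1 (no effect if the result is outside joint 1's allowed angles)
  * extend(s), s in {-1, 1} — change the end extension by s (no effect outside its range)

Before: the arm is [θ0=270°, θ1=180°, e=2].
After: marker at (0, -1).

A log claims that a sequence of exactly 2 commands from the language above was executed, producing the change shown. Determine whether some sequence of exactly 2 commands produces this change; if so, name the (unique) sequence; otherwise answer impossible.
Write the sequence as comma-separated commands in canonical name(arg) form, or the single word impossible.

extend(-1), extend(-1)

t0: [θ0=270°, θ1=180°, e=2]
1. extend(-1) → [θ0=270°, θ1=180°, e=1]
2. extend(-1) → [θ0=270°, θ1=180°, e=0]
all 25 alternatives checked — unique.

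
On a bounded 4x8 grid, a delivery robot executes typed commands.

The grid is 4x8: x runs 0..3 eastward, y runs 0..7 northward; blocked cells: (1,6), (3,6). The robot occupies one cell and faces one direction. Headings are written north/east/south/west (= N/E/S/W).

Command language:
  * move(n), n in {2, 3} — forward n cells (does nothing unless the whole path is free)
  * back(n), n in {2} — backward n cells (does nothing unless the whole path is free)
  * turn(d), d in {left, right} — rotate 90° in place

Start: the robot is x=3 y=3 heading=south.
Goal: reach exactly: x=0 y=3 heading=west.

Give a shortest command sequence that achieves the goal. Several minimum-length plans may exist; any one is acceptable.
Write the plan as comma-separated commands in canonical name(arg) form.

begin: x=3 y=3 heading=south
[1] after turn(right): x=3 y=3 heading=west
[2] after move(3): x=0 y=3 heading=west
nothing shorter than 2 reaches the goal.

turn(right), move(3)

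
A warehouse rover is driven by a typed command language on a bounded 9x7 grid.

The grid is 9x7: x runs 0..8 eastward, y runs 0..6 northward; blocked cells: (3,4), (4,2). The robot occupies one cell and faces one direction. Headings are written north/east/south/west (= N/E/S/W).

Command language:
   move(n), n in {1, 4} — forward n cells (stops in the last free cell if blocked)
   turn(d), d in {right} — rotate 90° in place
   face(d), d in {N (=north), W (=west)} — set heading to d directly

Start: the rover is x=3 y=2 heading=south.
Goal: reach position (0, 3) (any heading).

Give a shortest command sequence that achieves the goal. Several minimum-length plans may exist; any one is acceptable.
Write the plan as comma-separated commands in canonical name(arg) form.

begin: x=3 y=2 heading=south
t=1 turn(right) ⇒ x=3 y=2 heading=west
t=2 move(4) ⇒ x=0 y=2 heading=west
t=3 turn(right) ⇒ x=0 y=2 heading=north
t=4 move(1) ⇒ x=0 y=3 heading=north
no 3-step plan works, so 4 is optimal.

turn(right), move(4), turn(right), move(1)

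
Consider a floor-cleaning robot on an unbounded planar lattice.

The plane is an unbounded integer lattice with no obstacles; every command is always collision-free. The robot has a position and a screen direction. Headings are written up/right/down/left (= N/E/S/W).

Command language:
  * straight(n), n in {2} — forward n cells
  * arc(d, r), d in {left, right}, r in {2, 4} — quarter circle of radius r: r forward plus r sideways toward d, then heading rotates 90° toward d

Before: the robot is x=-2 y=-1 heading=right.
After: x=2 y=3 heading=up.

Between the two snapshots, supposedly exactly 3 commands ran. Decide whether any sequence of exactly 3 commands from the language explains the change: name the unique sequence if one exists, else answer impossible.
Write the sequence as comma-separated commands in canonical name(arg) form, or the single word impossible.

key: position moved to (2,3) AND the heading swung to N — translation plus rotation needed
start: x=-2 y=-1 heading=right
step 1 (straight(2)): x=0 y=-1 heading=right
step 2 (arc(left, 2)): x=2 y=1 heading=up
step 3 (straight(2)): x=2 y=3 heading=up
uniquely the one of 125 3-step routes that fits.

straight(2), arc(left, 2), straight(2)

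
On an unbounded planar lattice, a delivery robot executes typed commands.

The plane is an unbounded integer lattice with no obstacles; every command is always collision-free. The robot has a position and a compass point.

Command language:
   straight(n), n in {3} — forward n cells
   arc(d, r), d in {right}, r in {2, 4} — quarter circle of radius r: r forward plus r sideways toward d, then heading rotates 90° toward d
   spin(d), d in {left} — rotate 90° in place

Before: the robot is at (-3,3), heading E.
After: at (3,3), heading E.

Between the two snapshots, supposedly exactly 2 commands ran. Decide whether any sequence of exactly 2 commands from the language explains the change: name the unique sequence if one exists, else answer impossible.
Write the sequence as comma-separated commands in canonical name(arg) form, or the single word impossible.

key: still facing E at the end — nothing in the sequence rotates
start: at (-3,3), heading E
step 1 (straight(3)): at (0,3), heading E
step 2 (straight(3)): at (3,3), heading E
all 16 alternatives checked — unique.

straight(3), straight(3)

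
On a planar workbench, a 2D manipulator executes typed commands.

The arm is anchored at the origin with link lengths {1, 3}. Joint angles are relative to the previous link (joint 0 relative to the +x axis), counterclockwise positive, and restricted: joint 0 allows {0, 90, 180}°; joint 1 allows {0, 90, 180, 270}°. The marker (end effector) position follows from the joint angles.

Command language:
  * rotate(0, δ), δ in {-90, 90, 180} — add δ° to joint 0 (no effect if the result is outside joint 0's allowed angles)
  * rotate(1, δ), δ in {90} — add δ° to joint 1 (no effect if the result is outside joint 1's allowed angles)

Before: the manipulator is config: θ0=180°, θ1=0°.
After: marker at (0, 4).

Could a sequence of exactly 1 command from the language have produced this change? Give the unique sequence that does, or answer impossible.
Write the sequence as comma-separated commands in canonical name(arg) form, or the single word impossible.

begin: config: θ0=180°, θ1=0°
t=1 rotate(0, -90) ⇒ config: θ0=90°, θ1=0°
no other 1-command option fits: unique.

rotate(0, -90)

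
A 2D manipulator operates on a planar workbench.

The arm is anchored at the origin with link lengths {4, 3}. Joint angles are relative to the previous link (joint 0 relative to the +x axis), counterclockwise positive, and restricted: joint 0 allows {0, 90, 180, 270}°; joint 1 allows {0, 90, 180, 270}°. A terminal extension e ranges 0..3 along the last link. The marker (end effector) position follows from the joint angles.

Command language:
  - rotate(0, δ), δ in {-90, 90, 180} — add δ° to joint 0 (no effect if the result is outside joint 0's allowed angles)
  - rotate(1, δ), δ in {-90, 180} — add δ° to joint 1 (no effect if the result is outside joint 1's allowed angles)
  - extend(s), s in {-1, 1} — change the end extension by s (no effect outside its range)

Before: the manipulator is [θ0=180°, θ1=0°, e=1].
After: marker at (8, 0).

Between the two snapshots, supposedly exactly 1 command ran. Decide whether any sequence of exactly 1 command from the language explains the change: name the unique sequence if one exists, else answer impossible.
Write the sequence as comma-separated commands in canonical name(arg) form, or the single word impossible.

t0: [θ0=180°, θ1=0°, e=1]
1. rotate(0, 180) → [θ0=0°, θ1=0°, e=1]
no other 1-command option fits: unique.

rotate(0, 180)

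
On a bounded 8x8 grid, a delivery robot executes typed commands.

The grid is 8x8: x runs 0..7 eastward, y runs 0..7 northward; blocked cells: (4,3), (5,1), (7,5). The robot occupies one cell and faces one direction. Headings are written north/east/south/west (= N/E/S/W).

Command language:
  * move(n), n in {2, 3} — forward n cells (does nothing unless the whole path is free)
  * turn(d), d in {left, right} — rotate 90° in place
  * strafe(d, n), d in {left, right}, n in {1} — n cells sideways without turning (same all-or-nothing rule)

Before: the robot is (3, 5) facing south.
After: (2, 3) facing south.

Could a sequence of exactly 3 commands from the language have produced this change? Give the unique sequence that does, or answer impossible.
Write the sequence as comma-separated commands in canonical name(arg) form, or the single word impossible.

key: running strafe(right, 1) before move(2) would end elsewhere — order is forced
t0: (3, 5) facing south
[1] after move(2): (3, 3) facing south
[2] after strafe(left, 1): (3, 3) facing south
[3] after strafe(right, 1): (2, 3) facing south
uniquely the one of 216 3-step routes that fits.

move(2), strafe(left, 1), strafe(right, 1)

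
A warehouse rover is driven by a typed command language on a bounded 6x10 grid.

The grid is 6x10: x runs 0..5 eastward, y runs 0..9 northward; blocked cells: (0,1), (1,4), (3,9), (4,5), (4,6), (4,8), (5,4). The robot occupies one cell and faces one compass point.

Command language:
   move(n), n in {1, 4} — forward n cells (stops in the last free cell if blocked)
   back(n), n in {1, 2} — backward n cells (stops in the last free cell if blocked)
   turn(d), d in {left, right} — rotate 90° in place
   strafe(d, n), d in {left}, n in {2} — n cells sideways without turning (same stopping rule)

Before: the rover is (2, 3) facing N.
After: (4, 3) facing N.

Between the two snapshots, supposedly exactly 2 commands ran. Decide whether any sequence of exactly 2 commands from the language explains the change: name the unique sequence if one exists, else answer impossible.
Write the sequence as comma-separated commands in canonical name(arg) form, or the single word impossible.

every 2-command combo misses the target.

impossible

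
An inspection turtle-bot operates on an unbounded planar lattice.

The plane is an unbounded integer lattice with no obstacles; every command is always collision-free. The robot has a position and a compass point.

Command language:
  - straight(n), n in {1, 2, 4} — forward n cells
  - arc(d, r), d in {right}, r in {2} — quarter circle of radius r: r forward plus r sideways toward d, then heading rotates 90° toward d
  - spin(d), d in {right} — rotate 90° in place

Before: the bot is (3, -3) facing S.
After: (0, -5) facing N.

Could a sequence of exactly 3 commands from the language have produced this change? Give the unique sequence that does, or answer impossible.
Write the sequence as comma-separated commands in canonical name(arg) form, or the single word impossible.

key: position moved to (0,-5) AND the heading swung to N — translation plus rotation needed
t0: (3, -3) facing S
step 1 (arc(right, 2)): (1, -5) facing W
step 2 (straight(1)): (0, -5) facing W
step 3 (spin(right)): (0, -5) facing N
uniquely the one of 125 3-step routes that fits.

arc(right, 2), straight(1), spin(right)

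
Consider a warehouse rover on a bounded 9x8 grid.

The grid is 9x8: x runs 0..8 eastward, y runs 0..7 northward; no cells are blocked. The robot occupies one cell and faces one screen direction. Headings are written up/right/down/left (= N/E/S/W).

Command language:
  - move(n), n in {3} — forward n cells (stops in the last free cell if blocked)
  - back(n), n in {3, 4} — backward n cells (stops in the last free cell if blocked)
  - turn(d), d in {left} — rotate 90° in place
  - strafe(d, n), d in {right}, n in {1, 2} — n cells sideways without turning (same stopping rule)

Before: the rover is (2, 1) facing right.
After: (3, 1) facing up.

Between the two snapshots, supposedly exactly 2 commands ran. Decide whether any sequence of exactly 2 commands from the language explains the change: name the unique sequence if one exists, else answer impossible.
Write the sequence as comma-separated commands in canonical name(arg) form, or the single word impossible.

key: order matters: swapping turn(left) and strafe(right, 1) lands elsewhere
from: (2, 1) facing right
1. turn(left) → (2, 1) facing up
2. strafe(right, 1) → (3, 1) facing up
no rival 2-sequence matches.

turn(left), strafe(right, 1)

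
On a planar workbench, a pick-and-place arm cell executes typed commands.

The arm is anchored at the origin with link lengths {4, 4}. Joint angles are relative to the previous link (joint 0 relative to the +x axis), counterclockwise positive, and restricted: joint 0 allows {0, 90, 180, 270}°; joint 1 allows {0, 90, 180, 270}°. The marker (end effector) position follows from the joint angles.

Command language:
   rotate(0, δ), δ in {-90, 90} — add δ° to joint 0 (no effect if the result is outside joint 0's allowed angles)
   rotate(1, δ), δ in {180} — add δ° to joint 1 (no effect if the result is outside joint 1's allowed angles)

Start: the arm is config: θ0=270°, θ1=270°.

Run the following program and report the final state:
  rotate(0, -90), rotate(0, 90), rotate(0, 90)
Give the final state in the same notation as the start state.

start: config: θ0=270°, θ1=270°
[1] after rotate(0, -90): config: θ0=180°, θ1=270°
[2] after rotate(0, 90): config: θ0=270°, θ1=270°
[3] after rotate(0, 90): config: θ0=0°, θ1=270°

config: θ0=0°, θ1=270°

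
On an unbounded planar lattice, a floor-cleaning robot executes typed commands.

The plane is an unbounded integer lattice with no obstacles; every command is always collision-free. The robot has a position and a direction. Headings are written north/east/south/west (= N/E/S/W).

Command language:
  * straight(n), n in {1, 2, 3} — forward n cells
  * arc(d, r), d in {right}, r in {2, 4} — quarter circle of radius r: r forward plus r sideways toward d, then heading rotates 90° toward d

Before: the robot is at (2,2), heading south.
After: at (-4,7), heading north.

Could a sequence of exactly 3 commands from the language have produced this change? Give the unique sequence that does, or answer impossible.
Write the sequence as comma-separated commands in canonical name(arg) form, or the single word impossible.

key: order matters: swapping arc(right, 2) and straight(3) lands elsewhere
begin: at (2,2), heading south
step 1 (arc(right, 2)): at (0,0), heading west
step 2 (arc(right, 4)): at (-4,4), heading north
step 3 (straight(3)): at (-4,7), heading north
no other 3-command option fits: unique.

arc(right, 2), arc(right, 4), straight(3)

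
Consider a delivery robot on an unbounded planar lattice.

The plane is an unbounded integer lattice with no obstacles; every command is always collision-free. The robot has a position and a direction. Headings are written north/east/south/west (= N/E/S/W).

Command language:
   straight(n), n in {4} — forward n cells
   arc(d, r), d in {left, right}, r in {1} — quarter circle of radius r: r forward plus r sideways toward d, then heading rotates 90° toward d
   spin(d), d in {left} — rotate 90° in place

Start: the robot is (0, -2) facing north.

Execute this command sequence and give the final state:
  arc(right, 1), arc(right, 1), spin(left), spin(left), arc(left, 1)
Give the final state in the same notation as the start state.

t0: (0, -2) facing north
step 1 (arc(right, 1)): (1, -1) facing east
step 2 (arc(right, 1)): (2, -2) facing south
step 3 (spin(left)): (2, -2) facing east
step 4 (spin(left)): (2, -2) facing north
step 5 (arc(left, 1)): (1, -1) facing west

(1, -1) facing west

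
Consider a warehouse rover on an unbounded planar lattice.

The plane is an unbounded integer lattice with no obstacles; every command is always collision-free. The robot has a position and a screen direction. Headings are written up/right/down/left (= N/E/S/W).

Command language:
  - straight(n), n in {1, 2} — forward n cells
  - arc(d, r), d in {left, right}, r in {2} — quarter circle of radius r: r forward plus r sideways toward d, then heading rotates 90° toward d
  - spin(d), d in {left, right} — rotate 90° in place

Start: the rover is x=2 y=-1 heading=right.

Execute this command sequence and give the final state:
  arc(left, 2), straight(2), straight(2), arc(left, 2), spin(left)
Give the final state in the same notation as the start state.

x=2 y=7 heading=down

start: x=2 y=-1 heading=right
[1] after arc(left, 2): x=4 y=1 heading=up
[2] after straight(2): x=4 y=3 heading=up
[3] after straight(2): x=4 y=5 heading=up
[4] after arc(left, 2): x=2 y=7 heading=left
[5] after spin(left): x=2 y=7 heading=down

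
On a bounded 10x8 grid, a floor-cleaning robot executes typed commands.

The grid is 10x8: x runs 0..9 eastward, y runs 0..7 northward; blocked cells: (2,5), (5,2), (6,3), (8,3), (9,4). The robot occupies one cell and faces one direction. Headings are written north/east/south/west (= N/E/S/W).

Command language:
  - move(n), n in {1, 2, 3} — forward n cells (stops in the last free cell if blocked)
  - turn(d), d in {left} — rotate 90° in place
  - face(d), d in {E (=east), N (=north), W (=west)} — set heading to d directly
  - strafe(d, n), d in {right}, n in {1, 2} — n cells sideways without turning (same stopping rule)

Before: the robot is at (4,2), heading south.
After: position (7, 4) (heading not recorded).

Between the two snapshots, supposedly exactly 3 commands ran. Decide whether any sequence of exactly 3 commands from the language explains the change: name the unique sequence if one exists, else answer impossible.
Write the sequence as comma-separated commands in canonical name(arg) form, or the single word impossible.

all 729 sequences checked — none match.

impossible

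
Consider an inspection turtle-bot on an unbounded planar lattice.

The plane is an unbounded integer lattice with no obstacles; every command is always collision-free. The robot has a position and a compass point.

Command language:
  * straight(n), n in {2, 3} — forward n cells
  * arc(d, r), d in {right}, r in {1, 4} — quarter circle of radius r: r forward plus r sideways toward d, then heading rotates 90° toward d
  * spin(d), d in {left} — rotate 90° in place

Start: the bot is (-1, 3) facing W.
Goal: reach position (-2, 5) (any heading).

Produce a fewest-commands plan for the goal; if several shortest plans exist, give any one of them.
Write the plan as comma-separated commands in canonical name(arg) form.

begin: (-1, 3) facing W
1. straight(3) → (-4, 3) facing W
2. arc(right, 1) → (-5, 4) facing N
3. arc(right, 1) → (-4, 5) facing E
4. straight(2) → (-2, 5) facing E
minimal: 4 command(s), checked below 4.

straight(3), arc(right, 1), arc(right, 1), straight(2)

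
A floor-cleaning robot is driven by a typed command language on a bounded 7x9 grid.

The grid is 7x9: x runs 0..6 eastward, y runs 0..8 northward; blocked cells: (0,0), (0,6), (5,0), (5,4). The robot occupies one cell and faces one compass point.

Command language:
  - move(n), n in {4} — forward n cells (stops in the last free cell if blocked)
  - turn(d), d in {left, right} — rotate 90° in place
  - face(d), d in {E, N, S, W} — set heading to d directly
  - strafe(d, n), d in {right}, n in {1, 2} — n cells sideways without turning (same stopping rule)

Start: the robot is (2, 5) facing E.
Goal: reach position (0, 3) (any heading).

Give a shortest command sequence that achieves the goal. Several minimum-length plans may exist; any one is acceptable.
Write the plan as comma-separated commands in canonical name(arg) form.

start: (2, 5) facing E
[1] after strafe(right, 2): (2, 3) facing E
[2] after face(S): (2, 3) facing S
[3] after strafe(right, 2): (0, 3) facing S
no 2-step plan works, so 3 is optimal.

strafe(right, 2), face(S), strafe(right, 2)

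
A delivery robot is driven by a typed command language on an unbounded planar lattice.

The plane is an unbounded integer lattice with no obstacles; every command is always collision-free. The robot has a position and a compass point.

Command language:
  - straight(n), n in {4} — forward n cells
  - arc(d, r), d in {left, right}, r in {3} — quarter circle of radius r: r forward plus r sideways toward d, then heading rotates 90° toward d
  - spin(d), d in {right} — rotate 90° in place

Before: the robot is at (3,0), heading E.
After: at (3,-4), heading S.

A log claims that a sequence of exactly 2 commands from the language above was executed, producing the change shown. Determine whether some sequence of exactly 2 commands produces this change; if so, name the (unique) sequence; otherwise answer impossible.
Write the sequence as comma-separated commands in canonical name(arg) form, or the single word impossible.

key: order matters: swapping spin(right) and straight(4) lands elsewhere
begin: at (3,0), heading E
1. spin(right) → at (3,0), heading S
2. straight(4) → at (3,-4), heading S
uniquely the one of 16 2-step routes that fits.

spin(right), straight(4)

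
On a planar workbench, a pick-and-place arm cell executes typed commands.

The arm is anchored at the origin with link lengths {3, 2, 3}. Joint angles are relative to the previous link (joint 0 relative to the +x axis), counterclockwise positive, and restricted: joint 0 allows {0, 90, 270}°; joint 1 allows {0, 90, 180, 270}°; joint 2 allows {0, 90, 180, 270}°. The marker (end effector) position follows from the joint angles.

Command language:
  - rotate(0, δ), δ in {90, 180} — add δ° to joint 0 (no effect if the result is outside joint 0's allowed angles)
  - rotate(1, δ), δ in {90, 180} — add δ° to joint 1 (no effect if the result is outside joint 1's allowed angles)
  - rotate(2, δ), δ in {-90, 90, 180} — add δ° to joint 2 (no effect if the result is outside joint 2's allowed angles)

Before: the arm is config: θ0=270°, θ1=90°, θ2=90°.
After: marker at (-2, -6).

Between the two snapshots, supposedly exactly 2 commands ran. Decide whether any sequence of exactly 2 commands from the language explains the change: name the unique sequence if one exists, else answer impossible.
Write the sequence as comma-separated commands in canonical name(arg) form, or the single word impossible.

from: config: θ0=270°, θ1=90°, θ2=90°
1. rotate(1, 90) → config: θ0=270°, θ1=180°, θ2=90°
2. rotate(1, 90) → config: θ0=270°, θ1=270°, θ2=90°
no rival 2-sequence matches.

rotate(1, 90), rotate(1, 90)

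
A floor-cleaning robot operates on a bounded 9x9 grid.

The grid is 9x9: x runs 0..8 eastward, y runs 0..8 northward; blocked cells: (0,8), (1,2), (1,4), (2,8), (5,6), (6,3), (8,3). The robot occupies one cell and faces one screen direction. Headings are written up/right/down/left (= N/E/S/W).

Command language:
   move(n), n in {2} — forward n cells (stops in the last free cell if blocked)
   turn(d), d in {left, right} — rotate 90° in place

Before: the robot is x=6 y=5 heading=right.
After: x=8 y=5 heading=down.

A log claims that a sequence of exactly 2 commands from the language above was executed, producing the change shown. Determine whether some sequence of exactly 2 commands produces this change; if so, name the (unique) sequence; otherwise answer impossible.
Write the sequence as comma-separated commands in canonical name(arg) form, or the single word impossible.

move(2), turn(right)

key: order matters: swapping move(2) and turn(right) lands elsewhere
start: x=6 y=5 heading=right
[1] after move(2): x=8 y=5 heading=right
[2] after turn(right): x=8 y=5 heading=down
no other 2-command option fits: unique.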